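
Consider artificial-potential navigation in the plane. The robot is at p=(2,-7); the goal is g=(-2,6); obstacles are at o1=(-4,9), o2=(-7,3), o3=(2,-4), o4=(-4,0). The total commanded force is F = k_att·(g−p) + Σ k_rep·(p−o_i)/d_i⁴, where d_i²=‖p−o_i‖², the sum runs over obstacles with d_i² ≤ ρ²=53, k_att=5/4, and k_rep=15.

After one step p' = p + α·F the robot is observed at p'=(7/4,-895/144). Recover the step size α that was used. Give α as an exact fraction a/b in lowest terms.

F_att = 5/4·(g−p) = 5/4·(-4,13) = (-5.0000,16.2500)
o1: d²=292 > ρ²=53 → inactive
o2: d²=181 > ρ²=53 → inactive
o3: d²=9 ≤ ρ²=53; F_rep = 15·(0,-3)/9² = (0.0000,-0.5556)
o4: d²=85 > ρ²=53 → inactive
F = F_att + ΣF_rep = (-5.0000,15.6944)
Δp = p'−p = (-0.2500,0.7847); α = Δx/Fx = (-1/4) / (-5) = 1/20
check: Δy/Fy = (113/144) / (565/36) = 1/20 ✓

α = 1/20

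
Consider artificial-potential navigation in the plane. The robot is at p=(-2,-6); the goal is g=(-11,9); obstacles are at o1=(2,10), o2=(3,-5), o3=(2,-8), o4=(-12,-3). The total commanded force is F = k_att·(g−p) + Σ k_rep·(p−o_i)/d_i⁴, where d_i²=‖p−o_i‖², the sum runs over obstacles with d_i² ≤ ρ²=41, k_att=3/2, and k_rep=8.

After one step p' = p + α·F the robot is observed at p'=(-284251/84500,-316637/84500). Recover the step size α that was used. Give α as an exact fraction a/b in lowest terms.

F_att = 3/2·(g−p) = 3/2·(-9,15) = (-13.5000,22.5000)
o1: d²=272 > ρ²=41 → inactive
o2: d²=26 ≤ ρ²=41; F_rep = 8·(-5,-1)/26² = (-0.0592,-0.0118)
o3: d²=20 ≤ ρ²=41; F_rep = 8·(-4,2)/20² = (-0.0800,0.0400)
o4: d²=109 > ρ²=41 → inactive
F = F_att + ΣF_rep = (-13.6392,22.5282)
Δp = p'−p = (-1.3639,2.2528); α = Δx/Fx = (-115251/84500) / (-115251/8450) = 1/10
check: Δy/Fy = (190363/84500) / (190363/8450) = 1/10 ✓

α = 1/10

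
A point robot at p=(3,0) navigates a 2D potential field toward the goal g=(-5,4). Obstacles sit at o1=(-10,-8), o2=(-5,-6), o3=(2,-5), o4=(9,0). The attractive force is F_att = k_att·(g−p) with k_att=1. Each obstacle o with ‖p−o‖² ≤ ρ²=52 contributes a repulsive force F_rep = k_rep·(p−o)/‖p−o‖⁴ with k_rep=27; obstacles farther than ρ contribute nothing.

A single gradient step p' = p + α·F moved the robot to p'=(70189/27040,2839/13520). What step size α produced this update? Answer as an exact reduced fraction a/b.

F_att = 1·(g−p) = 1·(-8,4) = (-8.0000,4.0000)
o1: d²=233 > ρ²=52 → inactive
o2: d²=100 > ρ²=52 → inactive
o3: d²=26 ≤ ρ²=52; F_rep = 27·(1,5)/26² = (0.0399,0.1997)
o4: d²=36 ≤ ρ²=52; F_rep = 27·(-6,0)/36² = (-0.1250,0.0000)
F = F_att + ΣF_rep = (-8.0851,4.1997)
Δp = p'−p = (-0.4043,0.2100); α = Δx/Fx = (-10931/27040) / (-10931/1352) = 1/20
check: Δy/Fy = (2839/13520) / (2839/676) = 1/20 ✓

α = 1/20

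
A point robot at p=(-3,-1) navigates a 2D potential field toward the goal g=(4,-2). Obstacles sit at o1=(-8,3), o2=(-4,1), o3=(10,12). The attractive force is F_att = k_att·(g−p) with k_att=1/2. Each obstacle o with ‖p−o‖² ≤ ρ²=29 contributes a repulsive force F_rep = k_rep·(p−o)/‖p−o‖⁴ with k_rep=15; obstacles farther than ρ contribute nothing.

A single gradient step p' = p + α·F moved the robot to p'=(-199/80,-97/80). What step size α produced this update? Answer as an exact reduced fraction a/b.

α = 1/8

F_att = 1/2·(g−p) = 1/2·(7,-1) = (3.5000,-0.5000)
o1: d²=41 > ρ²=29 → inactive
o2: d²=5 ≤ ρ²=29; F_rep = 15·(1,-2)/5² = (0.6000,-1.2000)
o3: d²=338 > ρ²=29 → inactive
F = F_att + ΣF_rep = (4.1000,-1.7000)
Δp = p'−p = (0.5125,-0.2125); α = Δx/Fx = (41/80) / (41/10) = 1/8
check: Δy/Fy = (-17/80) / (-17/10) = 1/8 ✓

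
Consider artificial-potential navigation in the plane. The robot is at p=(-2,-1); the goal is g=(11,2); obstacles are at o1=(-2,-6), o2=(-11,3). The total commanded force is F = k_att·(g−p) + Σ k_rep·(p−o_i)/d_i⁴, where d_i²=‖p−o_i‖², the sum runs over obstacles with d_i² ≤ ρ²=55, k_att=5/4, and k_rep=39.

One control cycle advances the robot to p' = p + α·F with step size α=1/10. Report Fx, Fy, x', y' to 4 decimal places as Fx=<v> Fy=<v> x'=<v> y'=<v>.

Fx=16.2500 Fy=4.0620 x'=-0.3750 y'=-0.5938

F_att = 5/4·(g−p) = 5/4·(13,3) = (16.2500,3.7500)
o1: d²=25 ≤ ρ²=55; F_rep = 39·(0,5)/25² = (0.0000,0.3120)
o2: d²=97 > ρ²=55 → inactive
F = F_att + ΣF_rep = (16.2500,4.0620)
p' = p + 1/10·F = (-0.3750,-0.5938)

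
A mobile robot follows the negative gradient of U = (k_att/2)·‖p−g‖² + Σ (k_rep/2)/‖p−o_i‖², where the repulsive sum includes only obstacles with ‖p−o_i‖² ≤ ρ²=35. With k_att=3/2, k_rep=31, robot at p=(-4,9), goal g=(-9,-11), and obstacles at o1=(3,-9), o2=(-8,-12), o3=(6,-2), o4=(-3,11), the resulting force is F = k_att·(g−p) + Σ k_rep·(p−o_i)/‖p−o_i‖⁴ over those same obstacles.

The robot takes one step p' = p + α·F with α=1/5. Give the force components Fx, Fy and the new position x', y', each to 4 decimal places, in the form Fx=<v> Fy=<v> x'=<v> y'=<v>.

Fx=-8.7400 Fy=-32.4800 x'=-5.7480 y'=2.5040

F_att = 3/2·(g−p) = 3/2·(-5,-20) = (-7.5000,-30.0000)
o1: d²=373 > ρ²=35 → inactive
o2: d²=457 > ρ²=35 → inactive
o3: d²=221 > ρ²=35 → inactive
o4: d²=5 ≤ ρ²=35; F_rep = 31·(-1,-2)/5² = (-1.2400,-2.4800)
F = F_att + ΣF_rep = (-8.7400,-32.4800)
p' = p + 1/5·F = (-5.7480,2.5040)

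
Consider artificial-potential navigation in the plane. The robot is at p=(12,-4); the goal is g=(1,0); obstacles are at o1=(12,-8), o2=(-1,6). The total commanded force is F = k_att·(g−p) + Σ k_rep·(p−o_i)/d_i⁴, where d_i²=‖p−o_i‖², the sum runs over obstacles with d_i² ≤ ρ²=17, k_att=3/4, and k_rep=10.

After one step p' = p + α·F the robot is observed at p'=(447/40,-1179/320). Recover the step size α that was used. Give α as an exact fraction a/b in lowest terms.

F_att = 3/4·(g−p) = 3/4·(-11,4) = (-8.2500,3.0000)
o1: d²=16 ≤ ρ²=17; F_rep = 10·(0,4)/16² = (0.0000,0.1562)
o2: d²=269 > ρ²=17 → inactive
F = F_att + ΣF_rep = (-8.2500,3.1562)
Δp = p'−p = (-0.8250,0.3156); α = Δx/Fx = (-33/40) / (-33/4) = 1/10
check: Δy/Fy = (101/320) / (101/32) = 1/10 ✓

α = 1/10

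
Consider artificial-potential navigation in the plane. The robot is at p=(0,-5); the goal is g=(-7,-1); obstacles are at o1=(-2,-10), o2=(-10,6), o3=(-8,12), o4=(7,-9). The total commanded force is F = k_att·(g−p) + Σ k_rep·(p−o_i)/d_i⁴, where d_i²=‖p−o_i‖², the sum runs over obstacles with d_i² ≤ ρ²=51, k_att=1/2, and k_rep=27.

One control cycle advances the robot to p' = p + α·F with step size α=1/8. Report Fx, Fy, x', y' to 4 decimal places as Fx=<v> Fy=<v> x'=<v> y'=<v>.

F_att = 1/2·(g−p) = 1/2·(-7,4) = (-3.5000,2.0000)
o1: d²=29 ≤ ρ²=51; F_rep = 27·(2,5)/29² = (0.0642,0.1605)
o2: d²=221 > ρ²=51 → inactive
o3: d²=353 > ρ²=51 → inactive
o4: d²=65 > ρ²=51 → inactive
F = F_att + ΣF_rep = (-3.4358,2.1605)
p' = p + 1/8·F = (-0.4295,-4.7299)

Fx=-3.4358 Fy=2.1605 x'=-0.4295 y'=-4.7299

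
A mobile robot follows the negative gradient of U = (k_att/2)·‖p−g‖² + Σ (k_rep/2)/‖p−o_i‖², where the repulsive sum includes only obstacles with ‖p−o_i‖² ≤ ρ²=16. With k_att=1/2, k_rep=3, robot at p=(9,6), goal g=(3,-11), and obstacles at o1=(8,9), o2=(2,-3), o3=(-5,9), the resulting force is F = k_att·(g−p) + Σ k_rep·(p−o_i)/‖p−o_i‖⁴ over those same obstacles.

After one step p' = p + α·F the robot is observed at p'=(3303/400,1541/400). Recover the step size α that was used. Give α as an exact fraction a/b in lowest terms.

F_att = 1/2·(g−p) = 1/2·(-6,-17) = (-3.0000,-8.5000)
o1: d²=10 ≤ ρ²=16; F_rep = 3·(1,-3)/10² = (0.0300,-0.0900)
o2: d²=130 > ρ²=16 → inactive
o3: d²=205 > ρ²=16 → inactive
F = F_att + ΣF_rep = (-2.9700,-8.5900)
Δp = p'−p = (-0.7425,-2.1475); α = Δx/Fx = (-297/400) / (-297/100) = 1/4
check: Δy/Fy = (-859/400) / (-859/100) = 1/4 ✓

α = 1/4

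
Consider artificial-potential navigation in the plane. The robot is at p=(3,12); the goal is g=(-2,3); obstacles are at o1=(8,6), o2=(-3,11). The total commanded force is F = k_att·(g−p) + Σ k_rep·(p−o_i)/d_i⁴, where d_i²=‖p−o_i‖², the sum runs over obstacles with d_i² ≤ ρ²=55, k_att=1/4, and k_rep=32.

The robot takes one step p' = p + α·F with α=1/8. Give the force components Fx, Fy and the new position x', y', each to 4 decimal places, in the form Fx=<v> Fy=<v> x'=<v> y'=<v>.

F_att = 1/4·(g−p) = 1/4·(-5,-9) = (-1.2500,-2.2500)
o1: d²=61 > ρ²=55 → inactive
o2: d²=37 ≤ ρ²=55; F_rep = 32·(6,1)/37² = (0.1402,0.0234)
F = F_att + ΣF_rep = (-1.1098,-2.2266)
p' = p + 1/8·F = (2.8613,11.7217)

Fx=-1.1098 Fy=-2.2266 x'=2.8613 y'=11.7217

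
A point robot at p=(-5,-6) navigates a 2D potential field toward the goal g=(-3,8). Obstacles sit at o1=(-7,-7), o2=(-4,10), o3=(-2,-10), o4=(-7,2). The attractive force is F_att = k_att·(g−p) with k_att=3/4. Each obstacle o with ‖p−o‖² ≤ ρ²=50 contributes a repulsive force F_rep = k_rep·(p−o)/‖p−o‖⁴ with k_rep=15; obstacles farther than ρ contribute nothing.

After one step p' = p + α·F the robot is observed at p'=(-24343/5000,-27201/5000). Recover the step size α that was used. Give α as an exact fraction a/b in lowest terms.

α = 1/20

F_att = 3/4·(g−p) = 3/4·(2,14) = (1.5000,10.5000)
o1: d²=5 ≤ ρ²=50; F_rep = 15·(2,1)/5² = (1.2000,0.6000)
o2: d²=257 > ρ²=50 → inactive
o3: d²=25 ≤ ρ²=50; F_rep = 15·(-3,4)/25² = (-0.0720,0.0960)
o4: d²=68 > ρ²=50 → inactive
F = F_att + ΣF_rep = (2.6280,11.1960)
Δp = p'−p = (0.1314,0.5598); α = Δx/Fx = (657/5000) / (657/250) = 1/20
check: Δy/Fy = (2799/5000) / (2799/250) = 1/20 ✓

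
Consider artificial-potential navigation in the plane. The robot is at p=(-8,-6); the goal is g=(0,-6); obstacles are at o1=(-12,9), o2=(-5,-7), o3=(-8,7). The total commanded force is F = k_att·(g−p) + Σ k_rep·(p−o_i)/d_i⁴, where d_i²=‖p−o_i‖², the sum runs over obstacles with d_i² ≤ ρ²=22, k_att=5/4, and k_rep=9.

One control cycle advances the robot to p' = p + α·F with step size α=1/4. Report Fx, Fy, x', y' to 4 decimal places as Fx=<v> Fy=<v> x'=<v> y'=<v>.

F_att = 5/4·(g−p) = 5/4·(8,0) = (10.0000,0.0000)
o1: d²=241 > ρ²=22 → inactive
o2: d²=10 ≤ ρ²=22; F_rep = 9·(-3,1)/10² = (-0.2700,0.0900)
o3: d²=169 > ρ²=22 → inactive
F = F_att + ΣF_rep = (9.7300,0.0900)
p' = p + 1/4·F = (-5.5675,-5.9775)

Fx=9.7300 Fy=0.0900 x'=-5.5675 y'=-5.9775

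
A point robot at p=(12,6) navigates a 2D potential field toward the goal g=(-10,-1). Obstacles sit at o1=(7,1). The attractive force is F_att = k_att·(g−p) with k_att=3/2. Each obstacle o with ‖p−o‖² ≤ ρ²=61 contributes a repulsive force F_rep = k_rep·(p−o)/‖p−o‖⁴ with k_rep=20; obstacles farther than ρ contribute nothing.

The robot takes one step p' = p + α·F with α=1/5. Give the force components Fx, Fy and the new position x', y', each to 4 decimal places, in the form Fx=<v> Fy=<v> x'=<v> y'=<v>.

Fx=-32.9600 Fy=-10.4600 x'=5.4080 y'=3.9080

F_att = 3/2·(g−p) = 3/2·(-22,-7) = (-33.0000,-10.5000)
o1: d²=50 ≤ ρ²=61; F_rep = 20·(5,5)/50² = (0.0400,0.0400)
F = F_att + ΣF_rep = (-32.9600,-10.4600)
p' = p + 1/5·F = (5.4080,3.9080)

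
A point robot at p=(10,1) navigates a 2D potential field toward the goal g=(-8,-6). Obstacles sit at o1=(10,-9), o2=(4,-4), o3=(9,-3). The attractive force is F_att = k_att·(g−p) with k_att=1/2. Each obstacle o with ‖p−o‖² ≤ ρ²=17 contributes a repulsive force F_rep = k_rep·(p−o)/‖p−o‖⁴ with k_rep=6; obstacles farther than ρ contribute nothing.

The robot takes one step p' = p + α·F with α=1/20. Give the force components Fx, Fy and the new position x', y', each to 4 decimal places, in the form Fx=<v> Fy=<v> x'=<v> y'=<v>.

F_att = 1/2·(g−p) = 1/2·(-18,-7) = (-9.0000,-3.5000)
o1: d²=100 > ρ²=17 → inactive
o2: d²=61 > ρ²=17 → inactive
o3: d²=17 ≤ ρ²=17; F_rep = 6·(1,4)/17² = (0.0208,0.0830)
F = F_att + ΣF_rep = (-8.9792,-3.4170)
p' = p + 1/20·F = (9.5510,0.8292)

Fx=-8.9792 Fy=-3.4170 x'=9.5510 y'=0.8292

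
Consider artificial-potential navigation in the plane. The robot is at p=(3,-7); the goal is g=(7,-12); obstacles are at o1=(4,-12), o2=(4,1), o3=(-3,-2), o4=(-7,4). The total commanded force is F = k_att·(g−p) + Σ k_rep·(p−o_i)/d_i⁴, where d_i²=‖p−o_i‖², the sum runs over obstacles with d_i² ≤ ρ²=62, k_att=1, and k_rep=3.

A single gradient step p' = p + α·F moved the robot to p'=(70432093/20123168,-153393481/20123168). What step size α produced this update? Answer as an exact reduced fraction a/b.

α = 1/8

F_att = 1·(g−p) = 1·(4,-5) = (4.0000,-5.0000)
o1: d²=26 ≤ ρ²=62; F_rep = 3·(-1,5)/26² = (-0.0044,0.0222)
o2: d²=65 > ρ²=62 → inactive
o3: d²=61 ≤ ρ²=62; F_rep = 3·(6,-5)/61² = (0.0048,-0.0040)
o4: d²=221 > ρ²=62 → inactive
F = F_att + ΣF_rep = (4.0004,-4.9818)
Δp = p'−p = (0.5000,-0.6227); α = Δx/Fx = (10062589/20123168) / (10062589/2515396) = 1/8
check: Δy/Fy = (-12531305/20123168) / (-12531305/2515396) = 1/8 ✓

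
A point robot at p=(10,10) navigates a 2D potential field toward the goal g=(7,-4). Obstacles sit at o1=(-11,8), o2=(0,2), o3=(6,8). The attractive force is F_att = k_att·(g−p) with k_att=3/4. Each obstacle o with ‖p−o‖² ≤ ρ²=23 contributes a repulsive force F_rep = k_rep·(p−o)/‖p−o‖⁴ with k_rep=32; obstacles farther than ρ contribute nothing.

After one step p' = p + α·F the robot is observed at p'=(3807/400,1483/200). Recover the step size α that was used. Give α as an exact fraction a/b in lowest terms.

F_att = 3/4·(g−p) = 3/4·(-3,-14) = (-2.2500,-10.5000)
o1: d²=445 > ρ²=23 → inactive
o2: d²=164 > ρ²=23 → inactive
o3: d²=20 ≤ ρ²=23; F_rep = 32·(4,2)/20² = (0.3200,0.1600)
F = F_att + ΣF_rep = (-1.9300,-10.3400)
Δp = p'−p = (-0.4825,-2.5850); α = Δx/Fx = (-193/400) / (-193/100) = 1/4
check: Δy/Fy = (-517/200) / (-517/50) = 1/4 ✓

α = 1/4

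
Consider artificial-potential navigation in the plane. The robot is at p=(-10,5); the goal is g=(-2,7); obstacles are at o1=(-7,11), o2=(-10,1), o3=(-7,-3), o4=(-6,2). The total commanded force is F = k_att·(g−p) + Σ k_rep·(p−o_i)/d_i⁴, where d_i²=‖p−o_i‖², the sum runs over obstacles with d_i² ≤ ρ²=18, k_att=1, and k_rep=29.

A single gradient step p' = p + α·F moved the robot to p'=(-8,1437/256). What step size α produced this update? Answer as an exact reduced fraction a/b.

F_att = 1·(g−p) = 1·(8,2) = (8.0000,2.0000)
o1: d²=45 > ρ²=18 → inactive
o2: d²=16 ≤ ρ²=18; F_rep = 29·(0,4)/16² = (0.0000,0.4531)
o3: d²=73 > ρ²=18 → inactive
o4: d²=25 > ρ²=18 → inactive
F = F_att + ΣF_rep = (8.0000,2.4531)
Δp = p'−p = (2.0000,0.6133); α = Δx/Fx = (2) / (8) = 1/4
check: Δy/Fy = (157/256) / (157/64) = 1/4 ✓

α = 1/4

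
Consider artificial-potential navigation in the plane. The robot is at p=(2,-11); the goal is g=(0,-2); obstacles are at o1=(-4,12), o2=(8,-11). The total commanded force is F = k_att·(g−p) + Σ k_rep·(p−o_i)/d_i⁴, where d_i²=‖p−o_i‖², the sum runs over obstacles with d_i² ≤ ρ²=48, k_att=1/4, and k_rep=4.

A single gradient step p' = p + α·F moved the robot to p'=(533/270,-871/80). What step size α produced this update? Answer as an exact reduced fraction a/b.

α = 1/20

F_att = 1/4·(g−p) = 1/4·(-2,9) = (-0.5000,2.2500)
o1: d²=565 > ρ²=48 → inactive
o2: d²=36 ≤ ρ²=48; F_rep = 4·(-6,0)/36² = (-0.0185,0.0000)
F = F_att + ΣF_rep = (-0.5185,2.2500)
Δp = p'−p = (-0.0259,0.1125); α = Δx/Fx = (-7/270) / (-14/27) = 1/20
check: Δy/Fy = (9/80) / (9/4) = 1/20 ✓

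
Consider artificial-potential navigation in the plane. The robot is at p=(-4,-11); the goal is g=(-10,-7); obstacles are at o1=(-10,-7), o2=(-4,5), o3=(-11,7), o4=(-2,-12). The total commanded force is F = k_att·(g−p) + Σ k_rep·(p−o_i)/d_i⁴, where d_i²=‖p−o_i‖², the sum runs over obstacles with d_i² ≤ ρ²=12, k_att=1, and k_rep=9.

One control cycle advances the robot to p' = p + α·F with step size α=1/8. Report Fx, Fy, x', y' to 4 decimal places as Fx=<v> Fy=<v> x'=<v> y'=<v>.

F_att = 1·(g−p) = 1·(-6,4) = (-6.0000,4.0000)
o1: d²=52 > ρ²=12 → inactive
o2: d²=256 > ρ²=12 → inactive
o3: d²=373 > ρ²=12 → inactive
o4: d²=5 ≤ ρ²=12; F_rep = 9·(-2,1)/5² = (-0.7200,0.3600)
F = F_att + ΣF_rep = (-6.7200,4.3600)
p' = p + 1/8·F = (-4.8400,-10.4550)

Fx=-6.7200 Fy=4.3600 x'=-4.8400 y'=-10.4550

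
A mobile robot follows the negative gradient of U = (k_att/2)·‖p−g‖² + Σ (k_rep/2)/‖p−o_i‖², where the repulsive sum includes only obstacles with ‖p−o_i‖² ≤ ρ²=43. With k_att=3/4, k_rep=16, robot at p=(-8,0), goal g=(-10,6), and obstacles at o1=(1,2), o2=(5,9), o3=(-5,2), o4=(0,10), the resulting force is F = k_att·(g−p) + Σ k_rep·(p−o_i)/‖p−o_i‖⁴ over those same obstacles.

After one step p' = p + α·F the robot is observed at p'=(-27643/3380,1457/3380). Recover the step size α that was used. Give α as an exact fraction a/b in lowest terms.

F_att = 3/4·(g−p) = 3/4·(-2,6) = (-1.5000,4.5000)
o1: d²=85 > ρ²=43 → inactive
o2: d²=250 > ρ²=43 → inactive
o3: d²=13 ≤ ρ²=43; F_rep = 16·(-3,-2)/13² = (-0.2840,-0.1893)
o4: d²=164 > ρ²=43 → inactive
F = F_att + ΣF_rep = (-1.7840,4.3107)
Δp = p'−p = (-0.1784,0.4311); α = Δx/Fx = (-603/3380) / (-603/338) = 1/10
check: Δy/Fy = (1457/3380) / (1457/338) = 1/10 ✓

α = 1/10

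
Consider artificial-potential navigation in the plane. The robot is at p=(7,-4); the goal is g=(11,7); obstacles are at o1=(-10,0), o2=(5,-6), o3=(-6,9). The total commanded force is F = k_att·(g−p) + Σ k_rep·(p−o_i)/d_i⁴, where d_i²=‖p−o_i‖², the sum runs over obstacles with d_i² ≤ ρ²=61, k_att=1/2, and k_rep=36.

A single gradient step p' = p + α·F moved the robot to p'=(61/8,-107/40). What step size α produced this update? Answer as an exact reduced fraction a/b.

α = 1/5

F_att = 1/2·(g−p) = 1/2·(4,11) = (2.0000,5.5000)
o1: d²=305 > ρ²=61 → inactive
o2: d²=8 ≤ ρ²=61; F_rep = 36·(2,2)/8² = (1.1250,1.1250)
o3: d²=338 > ρ²=61 → inactive
F = F_att + ΣF_rep = (3.1250,6.6250)
Δp = p'−p = (0.6250,1.3250); α = Δx/Fx = (5/8) / (25/8) = 1/5
check: Δy/Fy = (53/40) / (53/8) = 1/5 ✓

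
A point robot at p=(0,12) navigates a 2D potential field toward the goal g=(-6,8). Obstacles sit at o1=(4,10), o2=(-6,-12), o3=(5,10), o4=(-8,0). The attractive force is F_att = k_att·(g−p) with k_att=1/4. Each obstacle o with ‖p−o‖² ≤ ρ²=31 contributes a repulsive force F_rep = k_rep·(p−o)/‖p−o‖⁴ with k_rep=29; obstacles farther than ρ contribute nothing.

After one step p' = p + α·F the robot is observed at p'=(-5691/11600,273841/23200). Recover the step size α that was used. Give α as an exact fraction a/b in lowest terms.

F_att = 1/4·(g−p) = 1/4·(-6,-4) = (-1.5000,-1.0000)
o1: d²=20 ≤ ρ²=31; F_rep = 29·(-4,2)/20² = (-0.2900,0.1450)
o2: d²=612 > ρ²=31 → inactive
o3: d²=29 ≤ ρ²=31; F_rep = 29·(-5,2)/29² = (-0.1724,0.0690)
o4: d²=208 > ρ²=31 → inactive
F = F_att + ΣF_rep = (-1.9624,-0.7860)
Δp = p'−p = (-0.4906,-0.1965); α = Δx/Fx = (-5691/11600) / (-5691/2900) = 1/4
check: Δy/Fy = (-4559/23200) / (-4559/5800) = 1/4 ✓

α = 1/4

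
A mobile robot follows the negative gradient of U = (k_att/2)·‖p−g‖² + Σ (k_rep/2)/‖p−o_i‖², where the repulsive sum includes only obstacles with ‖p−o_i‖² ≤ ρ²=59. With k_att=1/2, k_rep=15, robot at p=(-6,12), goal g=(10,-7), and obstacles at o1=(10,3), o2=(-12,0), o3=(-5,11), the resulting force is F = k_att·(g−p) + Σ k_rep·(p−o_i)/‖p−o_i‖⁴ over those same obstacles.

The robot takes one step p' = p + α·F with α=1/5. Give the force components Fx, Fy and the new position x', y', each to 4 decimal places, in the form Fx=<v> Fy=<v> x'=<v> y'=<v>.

Fx=4.2500 Fy=-5.7500 x'=-5.1500 y'=10.8500

F_att = 1/2·(g−p) = 1/2·(16,-19) = (8.0000,-9.5000)
o1: d²=337 > ρ²=59 → inactive
o2: d²=180 > ρ²=59 → inactive
o3: d²=2 ≤ ρ²=59; F_rep = 15·(-1,1)/2² = (-3.7500,3.7500)
F = F_att + ΣF_rep = (4.2500,-5.7500)
p' = p + 1/5·F = (-5.1500,10.8500)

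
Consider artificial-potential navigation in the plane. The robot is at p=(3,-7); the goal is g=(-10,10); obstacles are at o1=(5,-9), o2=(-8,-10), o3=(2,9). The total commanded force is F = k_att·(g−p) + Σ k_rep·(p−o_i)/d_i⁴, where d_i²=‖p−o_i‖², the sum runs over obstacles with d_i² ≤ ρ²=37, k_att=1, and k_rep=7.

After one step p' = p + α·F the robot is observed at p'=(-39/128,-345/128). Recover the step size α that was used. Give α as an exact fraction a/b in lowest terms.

α = 1/4

F_att = 1·(g−p) = 1·(-13,17) = (-13.0000,17.0000)
o1: d²=8 ≤ ρ²=37; F_rep = 7·(-2,2)/8² = (-0.2188,0.2188)
o2: d²=130 > ρ²=37 → inactive
o3: d²=257 > ρ²=37 → inactive
F = F_att + ΣF_rep = (-13.2188,17.2188)
Δp = p'−p = (-3.3047,4.3047); α = Δx/Fx = (-423/128) / (-423/32) = 1/4
check: Δy/Fy = (551/128) / (551/32) = 1/4 ✓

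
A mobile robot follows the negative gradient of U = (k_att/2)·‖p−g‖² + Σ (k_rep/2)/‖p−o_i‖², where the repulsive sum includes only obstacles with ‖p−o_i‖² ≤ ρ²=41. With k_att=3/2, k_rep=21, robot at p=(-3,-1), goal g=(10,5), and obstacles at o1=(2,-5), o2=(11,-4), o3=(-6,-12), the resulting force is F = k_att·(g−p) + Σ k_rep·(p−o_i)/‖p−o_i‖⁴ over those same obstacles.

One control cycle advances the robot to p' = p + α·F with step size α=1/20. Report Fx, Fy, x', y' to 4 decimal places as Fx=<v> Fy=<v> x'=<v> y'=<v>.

F_att = 3/2·(g−p) = 3/2·(13,6) = (19.5000,9.0000)
o1: d²=41 ≤ ρ²=41; F_rep = 21·(-5,4)/41² = (-0.0625,0.0500)
o2: d²=205 > ρ²=41 → inactive
o3: d²=130 > ρ²=41 → inactive
F = F_att + ΣF_rep = (19.4375,9.0500)
p' = p + 1/20·F = (-2.0281,-0.5475)

Fx=19.4375 Fy=9.0500 x'=-2.0281 y'=-0.5475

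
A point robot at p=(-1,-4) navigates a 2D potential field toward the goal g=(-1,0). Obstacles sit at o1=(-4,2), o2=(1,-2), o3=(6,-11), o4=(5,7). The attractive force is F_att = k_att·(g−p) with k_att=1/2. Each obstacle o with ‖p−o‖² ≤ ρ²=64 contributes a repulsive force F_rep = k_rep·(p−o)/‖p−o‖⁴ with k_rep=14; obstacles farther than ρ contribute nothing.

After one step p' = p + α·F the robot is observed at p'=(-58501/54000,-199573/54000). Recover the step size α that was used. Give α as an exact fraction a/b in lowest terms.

F_att = 1/2·(g−p) = 1/2·(0,4) = (0.0000,2.0000)
o1: d²=45 ≤ ρ²=64; F_rep = 14·(3,-6)/45² = (0.0207,-0.0415)
o2: d²=8 ≤ ρ²=64; F_rep = 14·(-2,-2)/8² = (-0.4375,-0.4375)
o3: d²=98 > ρ²=64 → inactive
o4: d²=157 > ρ²=64 → inactive
F = F_att + ΣF_rep = (-0.4168,1.5210)
Δp = p'−p = (-0.0834,0.3042); α = Δx/Fx = (-4501/54000) / (-4501/10800) = 1/5
check: Δy/Fy = (16427/54000) / (16427/10800) = 1/5 ✓

α = 1/5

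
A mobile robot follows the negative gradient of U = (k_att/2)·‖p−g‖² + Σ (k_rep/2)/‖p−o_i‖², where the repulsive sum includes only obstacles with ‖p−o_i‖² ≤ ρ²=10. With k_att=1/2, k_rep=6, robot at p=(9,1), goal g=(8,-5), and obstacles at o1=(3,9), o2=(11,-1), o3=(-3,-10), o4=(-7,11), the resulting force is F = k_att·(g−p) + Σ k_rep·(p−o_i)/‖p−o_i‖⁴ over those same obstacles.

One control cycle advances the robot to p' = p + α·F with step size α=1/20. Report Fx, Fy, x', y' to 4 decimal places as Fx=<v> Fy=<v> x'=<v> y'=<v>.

Fx=-0.6875 Fy=-2.8125 x'=8.9656 y'=0.8594

F_att = 1/2·(g−p) = 1/2·(-1,-6) = (-0.5000,-3.0000)
o1: d²=100 > ρ²=10 → inactive
o2: d²=8 ≤ ρ²=10; F_rep = 6·(-2,2)/8² = (-0.1875,0.1875)
o3: d²=265 > ρ²=10 → inactive
o4: d²=356 > ρ²=10 → inactive
F = F_att + ΣF_rep = (-0.6875,-2.8125)
p' = p + 1/20·F = (8.9656,0.8594)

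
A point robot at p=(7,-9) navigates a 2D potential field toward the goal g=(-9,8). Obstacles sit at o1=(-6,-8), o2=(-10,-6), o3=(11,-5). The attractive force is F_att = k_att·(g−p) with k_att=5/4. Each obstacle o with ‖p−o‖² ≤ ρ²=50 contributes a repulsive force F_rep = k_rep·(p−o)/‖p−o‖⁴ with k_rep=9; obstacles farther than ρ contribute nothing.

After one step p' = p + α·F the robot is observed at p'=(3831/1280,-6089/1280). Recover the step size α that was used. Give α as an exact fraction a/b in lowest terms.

α = 1/5

F_att = 5/4·(g−p) = 5/4·(-16,17) = (-20.0000,21.2500)
o1: d²=170 > ρ²=50 → inactive
o2: d²=298 > ρ²=50 → inactive
o3: d²=32 ≤ ρ²=50; F_rep = 9·(-4,-4)/32² = (-0.0352,-0.0352)
F = F_att + ΣF_rep = (-20.0352,21.2148)
Δp = p'−p = (-4.0070,4.2430); α = Δx/Fx = (-5129/1280) / (-5129/256) = 1/5
check: Δy/Fy = (5431/1280) / (5431/256) = 1/5 ✓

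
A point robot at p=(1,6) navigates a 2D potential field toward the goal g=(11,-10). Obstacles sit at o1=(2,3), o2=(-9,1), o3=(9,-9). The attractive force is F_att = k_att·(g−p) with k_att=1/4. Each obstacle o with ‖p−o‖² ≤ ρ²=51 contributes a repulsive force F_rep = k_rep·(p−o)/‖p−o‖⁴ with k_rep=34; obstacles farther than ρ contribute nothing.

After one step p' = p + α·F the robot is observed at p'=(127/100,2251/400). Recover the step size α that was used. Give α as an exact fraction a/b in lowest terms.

F_att = 1/4·(g−p) = 1/4·(10,-16) = (2.5000,-4.0000)
o1: d²=10 ≤ ρ²=51; F_rep = 34·(-1,3)/10² = (-0.3400,1.0200)
o2: d²=125 > ρ²=51 → inactive
o3: d²=289 > ρ²=51 → inactive
F = F_att + ΣF_rep = (2.1600,-2.9800)
Δp = p'−p = (0.2700,-0.3725); α = Δx/Fx = (27/100) / (54/25) = 1/8
check: Δy/Fy = (-149/400) / (-149/50) = 1/8 ✓

α = 1/8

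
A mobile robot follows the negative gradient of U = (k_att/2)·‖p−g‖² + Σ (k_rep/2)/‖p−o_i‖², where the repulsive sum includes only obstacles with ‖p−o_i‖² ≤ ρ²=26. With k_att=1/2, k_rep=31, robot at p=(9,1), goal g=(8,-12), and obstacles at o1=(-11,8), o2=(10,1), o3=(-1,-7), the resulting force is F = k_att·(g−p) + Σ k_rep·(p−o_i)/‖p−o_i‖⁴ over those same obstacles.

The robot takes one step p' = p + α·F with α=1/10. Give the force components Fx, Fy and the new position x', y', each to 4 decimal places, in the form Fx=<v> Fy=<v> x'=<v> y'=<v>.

Fx=-31.5000 Fy=-6.5000 x'=5.8500 y'=0.3500

F_att = 1/2·(g−p) = 1/2·(-1,-13) = (-0.5000,-6.5000)
o1: d²=449 > ρ²=26 → inactive
o2: d²=1 ≤ ρ²=26; F_rep = 31·(-1,0)/1² = (-31.0000,0.0000)
o3: d²=164 > ρ²=26 → inactive
F = F_att + ΣF_rep = (-31.5000,-6.5000)
p' = p + 1/10·F = (5.8500,0.3500)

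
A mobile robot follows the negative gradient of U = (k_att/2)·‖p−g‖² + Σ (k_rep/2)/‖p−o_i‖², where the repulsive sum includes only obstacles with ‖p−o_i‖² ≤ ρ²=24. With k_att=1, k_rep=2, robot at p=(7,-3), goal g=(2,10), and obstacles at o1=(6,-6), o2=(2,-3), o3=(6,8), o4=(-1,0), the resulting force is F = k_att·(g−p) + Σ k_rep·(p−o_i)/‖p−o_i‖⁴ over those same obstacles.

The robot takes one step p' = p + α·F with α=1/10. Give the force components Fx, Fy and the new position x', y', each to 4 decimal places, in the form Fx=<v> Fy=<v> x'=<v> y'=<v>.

F_att = 1·(g−p) = 1·(-5,13) = (-5.0000,13.0000)
o1: d²=10 ≤ ρ²=24; F_rep = 2·(1,3)/10² = (0.0200,0.0600)
o2: d²=25 > ρ²=24 → inactive
o3: d²=122 > ρ²=24 → inactive
o4: d²=73 > ρ²=24 → inactive
F = F_att + ΣF_rep = (-4.9800,13.0600)
p' = p + 1/10·F = (6.5020,-1.6940)

Fx=-4.9800 Fy=13.0600 x'=6.5020 y'=-1.6940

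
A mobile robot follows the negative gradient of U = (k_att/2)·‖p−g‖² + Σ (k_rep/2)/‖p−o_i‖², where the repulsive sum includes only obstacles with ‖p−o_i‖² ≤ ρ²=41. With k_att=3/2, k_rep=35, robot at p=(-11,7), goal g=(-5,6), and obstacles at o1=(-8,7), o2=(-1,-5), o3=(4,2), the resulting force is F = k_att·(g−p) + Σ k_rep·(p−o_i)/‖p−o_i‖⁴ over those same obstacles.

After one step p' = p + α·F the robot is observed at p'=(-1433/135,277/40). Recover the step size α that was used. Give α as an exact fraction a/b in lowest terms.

α = 1/20

F_att = 3/2·(g−p) = 3/2·(6,-1) = (9.0000,-1.5000)
o1: d²=9 ≤ ρ²=41; F_rep = 35·(-3,0)/9² = (-1.2963,0.0000)
o2: d²=244 > ρ²=41 → inactive
o3: d²=250 > ρ²=41 → inactive
F = F_att + ΣF_rep = (7.7037,-1.5000)
Δp = p'−p = (0.3852,-0.0750); α = Δx/Fx = (52/135) / (208/27) = 1/20
check: Δy/Fy = (-3/40) / (-3/2) = 1/20 ✓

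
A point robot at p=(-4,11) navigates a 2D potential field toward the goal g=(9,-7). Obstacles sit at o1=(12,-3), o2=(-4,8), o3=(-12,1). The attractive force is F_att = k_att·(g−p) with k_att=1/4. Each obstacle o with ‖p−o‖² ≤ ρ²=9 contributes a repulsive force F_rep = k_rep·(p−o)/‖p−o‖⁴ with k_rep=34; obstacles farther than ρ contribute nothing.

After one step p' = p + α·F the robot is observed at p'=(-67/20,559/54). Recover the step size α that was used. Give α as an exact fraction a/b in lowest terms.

α = 1/5

F_att = 1/4·(g−p) = 1/4·(13,-18) = (3.2500,-4.5000)
o1: d²=452 > ρ²=9 → inactive
o2: d²=9 ≤ ρ²=9; F_rep = 34·(0,3)/9² = (0.0000,1.2593)
o3: d²=164 > ρ²=9 → inactive
F = F_att + ΣF_rep = (3.2500,-3.2407)
Δp = p'−p = (0.6500,-0.6481); α = Δx/Fx = (13/20) / (13/4) = 1/5
check: Δy/Fy = (-35/54) / (-175/54) = 1/5 ✓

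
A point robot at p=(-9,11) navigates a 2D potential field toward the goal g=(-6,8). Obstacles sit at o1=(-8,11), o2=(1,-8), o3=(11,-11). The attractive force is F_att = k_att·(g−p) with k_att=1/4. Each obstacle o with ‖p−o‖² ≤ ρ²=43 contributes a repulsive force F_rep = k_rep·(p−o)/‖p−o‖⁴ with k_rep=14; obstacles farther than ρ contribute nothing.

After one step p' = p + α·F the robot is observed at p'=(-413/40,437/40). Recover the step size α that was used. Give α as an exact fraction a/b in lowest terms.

α = 1/10

F_att = 1/4·(g−p) = 1/4·(3,-3) = (0.7500,-0.7500)
o1: d²=1 ≤ ρ²=43; F_rep = 14·(-1,0)/1² = (-14.0000,0.0000)
o2: d²=461 > ρ²=43 → inactive
o3: d²=884 > ρ²=43 → inactive
F = F_att + ΣF_rep = (-13.2500,-0.7500)
Δp = p'−p = (-1.3250,-0.0750); α = Δx/Fx = (-53/40) / (-53/4) = 1/10
check: Δy/Fy = (-3/40) / (-3/4) = 1/10 ✓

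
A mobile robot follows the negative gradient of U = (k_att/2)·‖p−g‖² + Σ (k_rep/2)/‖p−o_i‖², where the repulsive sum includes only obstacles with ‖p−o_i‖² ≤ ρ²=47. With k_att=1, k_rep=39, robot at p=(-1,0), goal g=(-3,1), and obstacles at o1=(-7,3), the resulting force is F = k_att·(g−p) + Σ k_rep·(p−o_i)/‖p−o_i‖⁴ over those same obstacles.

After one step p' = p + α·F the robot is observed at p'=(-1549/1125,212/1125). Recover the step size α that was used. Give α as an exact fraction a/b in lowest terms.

α = 1/5

F_att = 1·(g−p) = 1·(-2,1) = (-2.0000,1.0000)
o1: d²=45 ≤ ρ²=47; F_rep = 39·(6,-3)/45² = (0.1156,-0.0578)
F = F_att + ΣF_rep = (-1.8844,0.9422)
Δp = p'−p = (-0.3769,0.1884); α = Δx/Fx = (-424/1125) / (-424/225) = 1/5
check: Δy/Fy = (212/1125) / (212/225) = 1/5 ✓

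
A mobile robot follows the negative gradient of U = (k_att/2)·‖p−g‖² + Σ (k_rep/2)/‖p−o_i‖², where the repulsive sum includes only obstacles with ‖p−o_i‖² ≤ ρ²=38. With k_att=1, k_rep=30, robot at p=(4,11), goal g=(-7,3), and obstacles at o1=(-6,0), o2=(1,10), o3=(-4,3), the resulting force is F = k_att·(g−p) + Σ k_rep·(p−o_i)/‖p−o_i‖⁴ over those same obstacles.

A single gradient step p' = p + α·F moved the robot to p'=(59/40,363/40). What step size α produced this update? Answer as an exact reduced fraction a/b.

α = 1/4

F_att = 1·(g−p) = 1·(-11,-8) = (-11.0000,-8.0000)
o1: d²=221 > ρ²=38 → inactive
o2: d²=10 ≤ ρ²=38; F_rep = 30·(3,1)/10² = (0.9000,0.3000)
o3: d²=128 > ρ²=38 → inactive
F = F_att + ΣF_rep = (-10.1000,-7.7000)
Δp = p'−p = (-2.5250,-1.9250); α = Δx/Fx = (-101/40) / (-101/10) = 1/4
check: Δy/Fy = (-77/40) / (-77/10) = 1/4 ✓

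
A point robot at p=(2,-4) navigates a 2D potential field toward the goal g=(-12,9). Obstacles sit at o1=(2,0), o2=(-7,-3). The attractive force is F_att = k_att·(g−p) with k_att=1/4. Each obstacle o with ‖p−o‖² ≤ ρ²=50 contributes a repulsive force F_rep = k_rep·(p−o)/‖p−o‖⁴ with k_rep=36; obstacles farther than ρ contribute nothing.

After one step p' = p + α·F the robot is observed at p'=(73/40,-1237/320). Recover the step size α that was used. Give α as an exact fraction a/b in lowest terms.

F_att = 1/4·(g−p) = 1/4·(-14,13) = (-3.5000,3.2500)
o1: d²=16 ≤ ρ²=50; F_rep = 36·(0,-4)/16² = (0.0000,-0.5625)
o2: d²=82 > ρ²=50 → inactive
F = F_att + ΣF_rep = (-3.5000,2.6875)
Δp = p'−p = (-0.1750,0.1344); α = Δx/Fx = (-7/40) / (-7/2) = 1/20
check: Δy/Fy = (43/320) / (43/16) = 1/20 ✓

α = 1/20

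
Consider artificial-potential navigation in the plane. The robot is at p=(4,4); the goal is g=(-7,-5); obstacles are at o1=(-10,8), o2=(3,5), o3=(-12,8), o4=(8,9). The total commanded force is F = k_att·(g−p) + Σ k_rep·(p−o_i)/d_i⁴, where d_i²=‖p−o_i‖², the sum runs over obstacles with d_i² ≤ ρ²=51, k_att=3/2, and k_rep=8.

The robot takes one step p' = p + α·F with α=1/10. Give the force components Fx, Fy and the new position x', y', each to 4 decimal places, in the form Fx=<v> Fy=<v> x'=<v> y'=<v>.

Fx=-14.5190 Fy=-15.5238 x'=2.5481 y'=2.4476

F_att = 3/2·(g−p) = 3/2·(-11,-9) = (-16.5000,-13.5000)
o1: d²=212 > ρ²=51 → inactive
o2: d²=2 ≤ ρ²=51; F_rep = 8·(1,-1)/2² = (2.0000,-2.0000)
o3: d²=272 > ρ²=51 → inactive
o4: d²=41 ≤ ρ²=51; F_rep = 8·(-4,-5)/41² = (-0.0190,-0.0238)
F = F_att + ΣF_rep = (-14.5190,-15.5238)
p' = p + 1/10·F = (2.5481,2.4476)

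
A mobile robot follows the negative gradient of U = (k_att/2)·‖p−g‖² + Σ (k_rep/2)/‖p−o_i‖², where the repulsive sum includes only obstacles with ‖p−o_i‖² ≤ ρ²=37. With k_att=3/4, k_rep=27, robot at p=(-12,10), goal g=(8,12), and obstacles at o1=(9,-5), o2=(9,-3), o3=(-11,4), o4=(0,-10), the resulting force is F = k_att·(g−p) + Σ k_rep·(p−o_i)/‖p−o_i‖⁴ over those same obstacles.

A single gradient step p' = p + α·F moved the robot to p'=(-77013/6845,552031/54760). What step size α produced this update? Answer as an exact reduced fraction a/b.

α = 1/20

F_att = 3/4·(g−p) = 3/4·(20,2) = (15.0000,1.5000)
o1: d²=666 > ρ²=37 → inactive
o2: d²=610 > ρ²=37 → inactive
o3: d²=37 ≤ ρ²=37; F_rep = 27·(-1,6)/37² = (-0.0197,0.1183)
o4: d²=544 > ρ²=37 → inactive
F = F_att + ΣF_rep = (14.9803,1.6183)
Δp = p'−p = (0.7490,0.0809); α = Δx/Fx = (5127/6845) / (20508/1369) = 1/20
check: Δy/Fy = (4431/54760) / (4431/2738) = 1/20 ✓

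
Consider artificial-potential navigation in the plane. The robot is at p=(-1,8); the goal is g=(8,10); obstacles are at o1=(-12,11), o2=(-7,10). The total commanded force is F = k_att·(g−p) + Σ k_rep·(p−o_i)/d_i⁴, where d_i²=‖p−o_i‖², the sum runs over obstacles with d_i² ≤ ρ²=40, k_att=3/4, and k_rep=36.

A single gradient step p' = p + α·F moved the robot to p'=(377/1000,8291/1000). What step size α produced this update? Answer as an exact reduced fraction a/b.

F_att = 3/4·(g−p) = 3/4·(9,2) = (6.7500,1.5000)
o1: d²=130 > ρ²=40 → inactive
o2: d²=40 ≤ ρ²=40; F_rep = 36·(6,-2)/40² = (0.1350,-0.0450)
F = F_att + ΣF_rep = (6.8850,1.4550)
Δp = p'−p = (1.3770,0.2910); α = Δx/Fx = (1377/1000) / (1377/200) = 1/5
check: Δy/Fy = (291/1000) / (291/200) = 1/5 ✓

α = 1/5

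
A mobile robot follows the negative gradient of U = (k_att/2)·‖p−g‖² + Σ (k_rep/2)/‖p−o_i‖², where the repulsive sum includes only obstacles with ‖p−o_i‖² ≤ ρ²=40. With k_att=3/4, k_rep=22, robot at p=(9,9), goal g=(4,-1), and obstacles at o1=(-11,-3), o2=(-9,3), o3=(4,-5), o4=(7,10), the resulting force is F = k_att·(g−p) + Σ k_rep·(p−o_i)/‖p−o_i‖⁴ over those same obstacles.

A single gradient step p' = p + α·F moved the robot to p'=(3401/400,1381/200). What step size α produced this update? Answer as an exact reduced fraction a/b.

α = 1/4

F_att = 3/4·(g−p) = 3/4·(-5,-10) = (-3.7500,-7.5000)
o1: d²=544 > ρ²=40 → inactive
o2: d²=360 > ρ²=40 → inactive
o3: d²=221 > ρ²=40 → inactive
o4: d²=5 ≤ ρ²=40; F_rep = 22·(2,-1)/5² = (1.7600,-0.8800)
F = F_att + ΣF_rep = (-1.9900,-8.3800)
Δp = p'−p = (-0.4975,-2.0950); α = Δx/Fx = (-199/400) / (-199/100) = 1/4
check: Δy/Fy = (-419/200) / (-419/50) = 1/4 ✓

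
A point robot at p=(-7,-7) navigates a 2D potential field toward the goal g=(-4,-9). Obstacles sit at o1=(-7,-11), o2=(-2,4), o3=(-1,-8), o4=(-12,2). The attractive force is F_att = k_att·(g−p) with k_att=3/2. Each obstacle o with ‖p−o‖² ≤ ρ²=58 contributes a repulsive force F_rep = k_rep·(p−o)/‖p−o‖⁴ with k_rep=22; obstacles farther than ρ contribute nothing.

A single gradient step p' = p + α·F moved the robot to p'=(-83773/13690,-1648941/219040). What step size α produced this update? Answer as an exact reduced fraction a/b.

F_att = 3/2·(g−p) = 3/2·(3,-2) = (4.5000,-3.0000)
o1: d²=16 ≤ ρ²=58; F_rep = 22·(0,4)/16² = (0.0000,0.3438)
o2: d²=146 > ρ²=58 → inactive
o3: d²=37 ≤ ρ²=58; F_rep = 22·(-6,1)/37² = (-0.0964,0.0161)
o4: d²=106 > ρ²=58 → inactive
F = F_att + ΣF_rep = (4.4036,-2.6402)
Δp = p'−p = (0.8807,-0.5280); α = Δx/Fx = (12057/13690) / (12057/2738) = 1/5
check: Δy/Fy = (-115661/219040) / (-115661/43808) = 1/5 ✓

α = 1/5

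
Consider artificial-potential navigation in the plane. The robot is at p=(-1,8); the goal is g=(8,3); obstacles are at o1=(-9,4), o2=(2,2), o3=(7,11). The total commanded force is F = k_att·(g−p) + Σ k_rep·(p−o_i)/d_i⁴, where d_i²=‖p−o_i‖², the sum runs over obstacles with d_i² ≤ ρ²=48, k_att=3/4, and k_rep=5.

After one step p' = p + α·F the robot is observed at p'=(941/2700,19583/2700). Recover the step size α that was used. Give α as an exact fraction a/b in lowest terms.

α = 1/5

F_att = 3/4·(g−p) = 3/4·(9,-5) = (6.7500,-3.7500)
o1: d²=80 > ρ²=48 → inactive
o2: d²=45 ≤ ρ²=48; F_rep = 5·(-3,6)/45² = (-0.0074,0.0148)
o3: d²=73 > ρ²=48 → inactive
F = F_att + ΣF_rep = (6.7426,-3.7352)
Δp = p'−p = (1.3485,-0.7470); α = Δx/Fx = (3641/2700) / (3641/540) = 1/5
check: Δy/Fy = (-2017/2700) / (-2017/540) = 1/5 ✓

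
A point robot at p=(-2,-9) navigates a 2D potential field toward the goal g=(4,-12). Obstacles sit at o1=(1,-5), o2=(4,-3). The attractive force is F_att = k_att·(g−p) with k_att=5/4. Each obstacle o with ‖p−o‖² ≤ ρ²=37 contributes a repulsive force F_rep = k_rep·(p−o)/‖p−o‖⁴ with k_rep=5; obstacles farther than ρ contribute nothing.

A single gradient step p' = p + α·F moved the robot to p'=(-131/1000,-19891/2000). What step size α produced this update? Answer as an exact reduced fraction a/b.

α = 1/4

F_att = 5/4·(g−p) = 5/4·(6,-3) = (7.5000,-3.7500)
o1: d²=25 ≤ ρ²=37; F_rep = 5·(-3,-4)/25² = (-0.0240,-0.0320)
o2: d²=72 > ρ²=37 → inactive
F = F_att + ΣF_rep = (7.4760,-3.7820)
Δp = p'−p = (1.8690,-0.9455); α = Δx/Fx = (1869/1000) / (1869/250) = 1/4
check: Δy/Fy = (-1891/2000) / (-1891/500) = 1/4 ✓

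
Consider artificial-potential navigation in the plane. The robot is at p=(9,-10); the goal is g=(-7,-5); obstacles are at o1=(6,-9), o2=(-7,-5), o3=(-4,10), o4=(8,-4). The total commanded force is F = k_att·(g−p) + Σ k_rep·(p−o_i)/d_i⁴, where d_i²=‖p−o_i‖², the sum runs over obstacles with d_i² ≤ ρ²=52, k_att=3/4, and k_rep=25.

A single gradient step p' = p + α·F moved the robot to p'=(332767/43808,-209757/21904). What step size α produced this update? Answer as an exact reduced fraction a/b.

F_att = 3/4·(g−p) = 3/4·(-16,5) = (-12.0000,3.7500)
o1: d²=10 ≤ ρ²=52; F_rep = 25·(3,-1)/10² = (0.7500,-0.2500)
o2: d²=281 > ρ²=52 → inactive
o3: d²=569 > ρ²=52 → inactive
o4: d²=37 ≤ ρ²=52; F_rep = 25·(1,-6)/37² = (0.0183,-0.1096)
F = F_att + ΣF_rep = (-11.2317,3.3904)
Δp = p'−p = (-1.4040,0.4238); α = Δx/Fx = (-61505/43808) / (-61505/5476) = 1/8
check: Δy/Fy = (9283/21904) / (9283/2738) = 1/8 ✓

α = 1/8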